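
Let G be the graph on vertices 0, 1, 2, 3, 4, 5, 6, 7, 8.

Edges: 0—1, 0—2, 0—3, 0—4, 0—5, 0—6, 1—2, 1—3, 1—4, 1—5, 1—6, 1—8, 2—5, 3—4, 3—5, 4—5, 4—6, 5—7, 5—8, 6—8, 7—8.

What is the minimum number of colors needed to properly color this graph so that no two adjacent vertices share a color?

0, 1, 3, 4, 5 form a clique, so at least 5 colors are needed.
5 colors suffice: color a → {5, 6}; color b → {1, 7}; color c → {0, 8}; color d → {2, 4}; color e → {3}. No two adjacent vertices share a color.

5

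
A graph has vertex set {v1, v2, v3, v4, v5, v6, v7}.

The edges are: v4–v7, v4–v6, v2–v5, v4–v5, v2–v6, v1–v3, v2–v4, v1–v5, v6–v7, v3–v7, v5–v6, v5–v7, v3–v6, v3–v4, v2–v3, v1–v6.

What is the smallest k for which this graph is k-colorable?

v3, v4, v6, v7 form a clique, so at least 4 colors are needed.
4 colors suffice: color 1 → {v6}; color 2 → {v1, v4}; color 3 → {v3, v5}; color 4 → {v2, v7}. No two adjacent vertices share a color.

4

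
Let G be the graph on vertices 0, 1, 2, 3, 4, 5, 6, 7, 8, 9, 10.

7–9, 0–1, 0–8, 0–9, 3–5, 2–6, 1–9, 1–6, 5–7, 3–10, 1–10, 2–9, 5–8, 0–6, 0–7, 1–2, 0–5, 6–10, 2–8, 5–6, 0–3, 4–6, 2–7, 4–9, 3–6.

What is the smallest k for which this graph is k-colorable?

0, 3, 5, 6 form a clique, so at least 4 colors are needed.
4 colors suffice: color red → {6, 8, 9}; color blue → {0, 2, 4, 10}; color green → {1, 5}; color yellow → {3, 7}. Every edge joins two different colors.

4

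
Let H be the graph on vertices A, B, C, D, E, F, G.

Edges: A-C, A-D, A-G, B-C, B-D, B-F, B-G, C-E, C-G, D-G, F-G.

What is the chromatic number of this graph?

3

B, C, G form a triangle, so at least 3 colors are needed.
One proper 3-coloring: A=3, B=3, C=2, D=2, E=1, F=2, G=1. Every edge joins two different colors.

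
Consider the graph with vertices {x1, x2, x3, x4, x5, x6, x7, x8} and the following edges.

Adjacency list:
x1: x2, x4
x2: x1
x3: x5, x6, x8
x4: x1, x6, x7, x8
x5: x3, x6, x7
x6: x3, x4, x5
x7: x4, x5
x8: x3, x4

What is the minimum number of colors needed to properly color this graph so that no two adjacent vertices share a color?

3

x3, x5, x6 are mutually adjacent, so at least 3 colors are needed.
3 colors suffice: color 1 → {x2, x4, x5}; color 2 → {x1, x6, x7, x8}; color 3 → {x3}. Every edge joins two different colors.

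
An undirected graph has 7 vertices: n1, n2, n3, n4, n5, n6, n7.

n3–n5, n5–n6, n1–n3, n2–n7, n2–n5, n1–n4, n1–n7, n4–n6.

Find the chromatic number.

3

The cycle n5-n6-n4-n1-n3-n5 has odd length 5, so it cannot be 2-colored; at least 3 colors are needed.
3 colors suffice: n1=red, n2=blue, n3=blue, n4=blue, n5=red, n6=green, n7=green. Each edge has distinct colors on its endpoints.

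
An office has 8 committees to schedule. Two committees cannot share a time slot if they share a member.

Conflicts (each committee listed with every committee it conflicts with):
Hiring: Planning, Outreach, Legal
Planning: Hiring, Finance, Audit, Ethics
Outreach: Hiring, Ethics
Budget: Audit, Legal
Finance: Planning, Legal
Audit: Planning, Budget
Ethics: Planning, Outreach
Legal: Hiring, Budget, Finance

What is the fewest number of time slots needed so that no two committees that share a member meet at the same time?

3

The cycle Finance-Legal-Budget-Audit-Planning-Finance has odd length 5, so it cannot be 2-colored; at least 3 time slots are needed.
A valid assignment using 3 time slots: Hiring=2, Planning=1, Outreach=1, Budget=2, Finance=2, Audit=3, Ethics=2, Legal=1. Every pair that conflicts lands in different time slots.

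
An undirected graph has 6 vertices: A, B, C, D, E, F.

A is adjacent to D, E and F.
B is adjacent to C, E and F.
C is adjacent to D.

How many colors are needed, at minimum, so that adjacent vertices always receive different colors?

The cycle B-C-D-A-E-B has odd length 5, so it cannot be 2-colored; at least 3 colors are needed.
3 colors suffice: color 1 → {A, B}; color 2 → {D, E, F}; color 3 → {C}. Every edge joins two different colors.

3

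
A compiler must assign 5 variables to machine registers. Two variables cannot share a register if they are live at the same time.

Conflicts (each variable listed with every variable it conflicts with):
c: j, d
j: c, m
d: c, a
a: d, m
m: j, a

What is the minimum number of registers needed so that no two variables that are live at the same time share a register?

The cycle a-m-j-c-d-a has odd length 5, so it cannot be 2-colored; at least 3 registers are needed.
Using 3 registers: c=2, j=1, d=1, a=3, m=2. Every pair that conflicts lands in different registers.

3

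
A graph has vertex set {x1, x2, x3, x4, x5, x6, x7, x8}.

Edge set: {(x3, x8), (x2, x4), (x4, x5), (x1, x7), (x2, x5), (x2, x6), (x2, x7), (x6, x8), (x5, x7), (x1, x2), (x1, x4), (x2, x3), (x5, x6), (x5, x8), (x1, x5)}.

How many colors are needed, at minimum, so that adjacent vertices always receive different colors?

4

x1, x2, x5, x7 form a clique, so at least 4 colors are needed.
One proper 4-coloring: x1=3, x2=1, x3=2, x4=4, x5=2, x6=3, x7=4, x8=1. No two adjacent vertices share a color.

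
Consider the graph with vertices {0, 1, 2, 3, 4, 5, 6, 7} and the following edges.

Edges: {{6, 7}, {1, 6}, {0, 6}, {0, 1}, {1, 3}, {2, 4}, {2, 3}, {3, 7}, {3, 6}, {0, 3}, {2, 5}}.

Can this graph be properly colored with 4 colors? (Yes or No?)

The chromatic number is 4. 0, 1, 3, 6 are mutually adjacent (a clique of size 4), so at least 4 colors are needed.
One proper 4-coloring: 0=c, 1=d, 2=b, 3=a, 4=a, 5=a, 6=b, 7=c.
That is already a proper 4-coloring.

Yes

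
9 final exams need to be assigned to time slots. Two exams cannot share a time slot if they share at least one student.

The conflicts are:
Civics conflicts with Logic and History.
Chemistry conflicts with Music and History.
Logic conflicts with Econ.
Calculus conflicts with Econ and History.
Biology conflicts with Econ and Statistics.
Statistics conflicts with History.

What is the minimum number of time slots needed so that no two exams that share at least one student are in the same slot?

3

The cycle Statistics-Biology-Econ-Calculus-History-Statistics has odd length 5, so it cannot be 2-colored; at least 3 time slots are needed.
3 time slots suffice: time slot 1 → {Econ, Music, History}; time slot 2 → {Chemistry, Logic, Calculus, Biology}; time slot 3 → {Civics, Statistics}. Each listed conflict is separated.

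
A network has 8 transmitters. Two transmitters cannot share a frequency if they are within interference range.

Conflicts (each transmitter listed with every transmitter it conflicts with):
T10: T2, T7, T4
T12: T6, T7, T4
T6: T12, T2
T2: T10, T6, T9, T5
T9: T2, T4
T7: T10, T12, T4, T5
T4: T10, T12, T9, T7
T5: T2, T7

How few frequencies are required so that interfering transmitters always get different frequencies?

T10, T7, T4 all conflict with each other, so at least 3 frequencies are needed.
3 frequencies suffice: frequency 1 → {T2, T7}; frequency 2 → {T6, T4, T5}; frequency 3 → {T10, T12, T9}. Every pair that conflicts lands in different frequencies.

3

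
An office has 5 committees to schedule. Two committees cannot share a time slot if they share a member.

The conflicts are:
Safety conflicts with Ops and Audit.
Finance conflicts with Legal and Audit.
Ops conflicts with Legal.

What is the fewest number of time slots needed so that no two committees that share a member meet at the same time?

3

The cycle Legal-Ops-Safety-Audit-Finance-Legal has odd length 5, so it cannot be 2-colored; at least 3 time slots are needed.
3 time slots suffice: time slot 1 → {Safety, Finance}; time slot 2 → {Ops, Audit}; time slot 3 → {Legal}. No two conflicting committees share a time slot.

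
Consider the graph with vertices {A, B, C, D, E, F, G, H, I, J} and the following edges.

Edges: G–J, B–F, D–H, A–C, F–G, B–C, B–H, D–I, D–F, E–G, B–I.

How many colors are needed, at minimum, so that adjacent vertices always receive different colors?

2

A and C are adjacent, so at least 2 colors are needed.
2 colors suffice: color red → {A, B, D, G}; color blue → {C, E, F, H, I, J}. Each edge has distinct colors on its endpoints.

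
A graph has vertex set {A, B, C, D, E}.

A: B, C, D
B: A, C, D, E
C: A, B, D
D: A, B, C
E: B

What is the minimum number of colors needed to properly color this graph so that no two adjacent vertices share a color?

A, B, C, D are mutually adjacent (a clique of size 4), so at least 4 colors are needed.
4 colors suffice: color 1 → {B}; color 2 → {A, E}; color 3 → {D}; color 4 → {C}. Each edge has distinct colors on its endpoints.

4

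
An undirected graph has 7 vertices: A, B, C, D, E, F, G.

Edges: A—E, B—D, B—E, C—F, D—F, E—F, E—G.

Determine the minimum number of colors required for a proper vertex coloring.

E and G are adjacent, so at least 2 colors are needed.
2 colors suffice: A=2, B=2, C=1, D=1, E=1, F=2, G=2. No two adjacent vertices share a color.

2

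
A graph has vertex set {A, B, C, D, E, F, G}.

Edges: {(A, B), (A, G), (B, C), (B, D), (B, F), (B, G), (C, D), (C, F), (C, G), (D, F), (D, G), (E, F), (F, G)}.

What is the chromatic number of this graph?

5

B, C, D, F, G form a clique, so at least 5 colors are needed.
A valid assignment using 5 colors: A=2, B=1, C=4, D=5, E=1, F=2, G=3. Every edge joins two different colors.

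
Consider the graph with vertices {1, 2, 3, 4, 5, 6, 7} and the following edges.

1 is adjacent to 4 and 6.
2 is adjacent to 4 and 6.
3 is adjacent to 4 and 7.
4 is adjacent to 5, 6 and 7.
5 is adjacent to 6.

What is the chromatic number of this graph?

1, 4, 6 are pairwise adjacent, so at least 3 colors are needed.
3 colors suffice: color red → {4}; color blue → {3, 6}; color green → {1, 2, 5, 7}. Every edge joins two different colors.

3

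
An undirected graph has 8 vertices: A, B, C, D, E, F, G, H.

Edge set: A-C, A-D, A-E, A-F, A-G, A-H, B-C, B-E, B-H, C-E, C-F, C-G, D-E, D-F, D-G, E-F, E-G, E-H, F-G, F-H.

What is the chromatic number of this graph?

A, D, E, F, G form a clique, so at least 5 colors are needed.
A valid assignment using 5 colors: A=blue, B=blue, C=yellow, D=yellow, E=red, F=green, G=purple, H=yellow. No two adjacent vertices share a color.

5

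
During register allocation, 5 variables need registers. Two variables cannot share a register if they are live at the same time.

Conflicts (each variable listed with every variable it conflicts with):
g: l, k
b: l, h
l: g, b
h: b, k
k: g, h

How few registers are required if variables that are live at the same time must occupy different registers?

3

The cycle h-k-g-l-b-h has odd length 5, so it cannot be 2-colored; at least 3 registers are needed.
3 registers suffice: register 1 → {g, h}; register 2 → {l, k}; register 3 → {b}. Each listed conflict is separated.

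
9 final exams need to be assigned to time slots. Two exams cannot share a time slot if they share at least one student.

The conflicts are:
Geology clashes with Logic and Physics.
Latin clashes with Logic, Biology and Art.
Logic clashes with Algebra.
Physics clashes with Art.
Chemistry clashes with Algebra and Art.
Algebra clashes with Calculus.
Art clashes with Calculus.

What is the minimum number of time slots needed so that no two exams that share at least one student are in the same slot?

3

The cycle Art-Physics-Geology-Logic-Latin-Art has odd length 5, so it cannot be 2-colored; at least 3 time slots are needed.
3 time slots suffice: time slot 1 → {Geology, Biology, Algebra, Art}; time slot 2 → {Logic, Physics, Chemistry, Calculus}; time slot 3 → {Latin}. Each listed conflict is separated.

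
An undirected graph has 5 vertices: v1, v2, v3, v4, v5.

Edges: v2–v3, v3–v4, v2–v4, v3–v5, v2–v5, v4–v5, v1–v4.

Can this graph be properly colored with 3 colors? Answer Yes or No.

v2, v3, v4, v5 are mutually adjacent (a clique of size 4), so at least 4 colors are needed.
So 3 colors are not enough.

No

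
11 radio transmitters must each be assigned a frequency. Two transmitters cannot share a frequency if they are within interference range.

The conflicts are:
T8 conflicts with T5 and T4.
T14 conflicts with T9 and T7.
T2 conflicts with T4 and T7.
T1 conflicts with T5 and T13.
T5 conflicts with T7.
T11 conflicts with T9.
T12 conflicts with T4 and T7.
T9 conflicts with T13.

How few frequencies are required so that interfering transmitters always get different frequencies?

3

The cycle T4-T12-T7-T5-T8-T4 has odd length 5, so it cannot be 2-colored; at least 3 frequencies are needed.
3 frequencies suffice: T8=3, T14=2, T2=2, T1=1, T5=2, T11=2, T12=2, T4=1, T9=1, T7=1, T13=2. Every pair that conflicts lands in different frequencies.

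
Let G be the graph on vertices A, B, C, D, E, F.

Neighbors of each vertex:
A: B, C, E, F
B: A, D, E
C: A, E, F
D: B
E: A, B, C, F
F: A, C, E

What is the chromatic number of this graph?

4

A, C, E, F are mutually adjacent (a clique of size 4), so at least 4 colors are needed.
A valid assignment using 4 colors: A=red, B=green, C=yellow, D=red, E=blue, F=green. No two adjacent vertices share a color.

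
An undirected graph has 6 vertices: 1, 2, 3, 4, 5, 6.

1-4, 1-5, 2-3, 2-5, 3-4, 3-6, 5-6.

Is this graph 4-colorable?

Yes

The chromatic number is 3. The cycle 4-3-6-5-1-4 has odd length 5, so it cannot be 2-colored; at least 3 colors are needed.
One proper 3-coloring: 1=c, 2=b, 3=a, 4=b, 5=a, 6=b.
Since 4 ≥ 3, a proper 4-coloring certainly exists.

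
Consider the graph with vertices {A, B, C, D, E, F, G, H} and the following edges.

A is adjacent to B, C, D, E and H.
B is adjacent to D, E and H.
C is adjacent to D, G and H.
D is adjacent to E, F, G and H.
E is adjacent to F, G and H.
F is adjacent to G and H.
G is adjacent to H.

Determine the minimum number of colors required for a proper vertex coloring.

5

A, B, D, E, H are mutually adjacent (a clique of size 5), so at least 5 colors are needed.
5 colors suffice: color red → {D}; color blue → {H}; color green → {C, E}; color yellow → {A, G}; color purple → {B, F}. No two adjacent vertices share a color.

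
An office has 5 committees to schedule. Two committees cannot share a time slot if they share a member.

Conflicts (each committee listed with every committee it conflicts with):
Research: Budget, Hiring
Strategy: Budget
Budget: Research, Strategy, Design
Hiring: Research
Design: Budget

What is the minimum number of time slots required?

Strategy and Budget conflict, so at least 2 time slots are needed.
2 time slots suffice: time slot 1 → {Budget, Hiring}; time slot 2 → {Research, Strategy, Design}. No two conflicting committees share a time slot.

2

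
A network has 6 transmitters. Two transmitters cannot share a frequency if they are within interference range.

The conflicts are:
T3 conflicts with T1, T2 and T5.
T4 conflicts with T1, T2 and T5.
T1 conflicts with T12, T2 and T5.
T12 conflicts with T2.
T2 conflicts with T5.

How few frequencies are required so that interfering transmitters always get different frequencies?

4

T3, T1, T2, T5 all conflict with each other, so at least 4 frequencies are needed.
A valid assignment using 4 frequencies: T3=4, T4=4, T1=2, T12=3, T2=1, T5=3. No two conflicting transmitters share a frequency.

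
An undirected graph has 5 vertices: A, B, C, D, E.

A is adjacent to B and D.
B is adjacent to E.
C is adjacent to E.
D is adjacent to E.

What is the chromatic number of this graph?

2

A and B are adjacent, so at least 2 colors are needed.
2 colors suffice: color 1 → {A, E}; color 2 → {B, C, D}. Each edge has distinct colors on its endpoints.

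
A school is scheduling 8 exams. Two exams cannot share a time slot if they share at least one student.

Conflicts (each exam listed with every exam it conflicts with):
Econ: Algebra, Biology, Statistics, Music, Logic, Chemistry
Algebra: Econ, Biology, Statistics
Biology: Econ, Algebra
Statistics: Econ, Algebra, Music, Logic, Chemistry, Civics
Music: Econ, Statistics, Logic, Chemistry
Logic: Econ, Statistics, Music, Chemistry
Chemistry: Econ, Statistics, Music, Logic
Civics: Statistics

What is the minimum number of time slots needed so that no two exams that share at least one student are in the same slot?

Econ, Statistics, Music, Logic, Chemistry are mutually in conflict, so at least 5 time slots are needed.
A valid assignment using 5 time slots: Econ=1, Algebra=3, Biology=2, Statistics=2, Music=3, Logic=4, Chemistry=5, Civics=1. Every pair that conflicts lands in different time slots.

5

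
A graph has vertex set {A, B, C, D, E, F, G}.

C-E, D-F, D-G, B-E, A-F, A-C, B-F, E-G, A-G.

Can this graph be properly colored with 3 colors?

The chromatic number is 3. The cycle F-A-C-E-B-F has odd length 5, so it cannot be 2-colored; at least 3 colors are needed.
3 colors suffice: A=blue, B=blue, C=green, D=blue, E=red, F=red, G=green.
That is already a proper 3-coloring.

Yes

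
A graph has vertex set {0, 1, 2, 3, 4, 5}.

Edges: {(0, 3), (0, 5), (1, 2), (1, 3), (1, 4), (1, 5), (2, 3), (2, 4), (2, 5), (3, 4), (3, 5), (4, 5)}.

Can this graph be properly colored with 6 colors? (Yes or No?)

Yes

The chromatic number is 5. 1, 2, 3, 4, 5 are pairwise adjacent (a clique of size 5), so at least 5 colors are needed.
5 colors suffice: 0=c, 1=e, 2=c, 3=b, 4=d, 5=a.
Since 6 ≥ 5, a proper 6-coloring certainly exists.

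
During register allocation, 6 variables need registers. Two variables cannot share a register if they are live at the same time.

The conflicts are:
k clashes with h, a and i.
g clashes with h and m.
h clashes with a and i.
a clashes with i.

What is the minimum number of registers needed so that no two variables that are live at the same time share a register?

4

k, h, a, i are mutually in conflict, so at least 4 registers are needed.
4 registers suffice: register 1 → {h, m}; register 2 → {g, a}; register 3 → {k}; register 4 → {i}. No two conflicting variables share a register.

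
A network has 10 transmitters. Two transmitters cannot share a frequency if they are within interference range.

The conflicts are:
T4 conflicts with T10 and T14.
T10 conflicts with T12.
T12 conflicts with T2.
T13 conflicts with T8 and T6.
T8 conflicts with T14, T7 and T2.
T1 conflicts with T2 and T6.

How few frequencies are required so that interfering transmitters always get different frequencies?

3

The cycle T6-T13-T8-T2-T1-T6 has odd length 5, so it cannot be 2-colored; at least 3 frequencies are needed.
3 frequencies suffice: frequency 1 → {T4, T12, T8, T6}; frequency 2 → {T10, T13, T14, T7, T2}; frequency 3 → {T1}. No two conflicting transmitters share a frequency.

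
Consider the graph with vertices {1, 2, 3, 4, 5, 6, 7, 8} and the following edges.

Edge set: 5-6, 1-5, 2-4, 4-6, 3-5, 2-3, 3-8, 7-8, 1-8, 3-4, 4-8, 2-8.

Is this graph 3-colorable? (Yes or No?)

No

2, 3, 4, 8 are pairwise adjacent (a clique of size 4), so at least 4 colors are needed.
So 3 colors are not enough.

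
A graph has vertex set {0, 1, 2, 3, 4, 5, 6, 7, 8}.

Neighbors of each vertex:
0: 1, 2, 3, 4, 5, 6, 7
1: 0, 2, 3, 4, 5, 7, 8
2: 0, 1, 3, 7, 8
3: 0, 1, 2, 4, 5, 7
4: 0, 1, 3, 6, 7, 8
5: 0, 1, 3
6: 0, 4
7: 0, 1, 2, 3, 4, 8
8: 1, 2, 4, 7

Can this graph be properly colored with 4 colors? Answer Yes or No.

No

0, 1, 2, 3, 7 are pairwise adjacent (a clique of size 5), so at least 5 colors are needed.
So 4 colors are not enough.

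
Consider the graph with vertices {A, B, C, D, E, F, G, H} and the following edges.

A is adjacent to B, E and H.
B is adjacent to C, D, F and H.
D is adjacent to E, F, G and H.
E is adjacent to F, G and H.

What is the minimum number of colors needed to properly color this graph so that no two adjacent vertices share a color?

3

A, B, H are mutually adjacent, so at least 3 colors are needed.
3 colors suffice: color 1 → {B, E}; color 2 → {A, C, D}; color 3 → {F, G, H}. No two adjacent vertices share a color.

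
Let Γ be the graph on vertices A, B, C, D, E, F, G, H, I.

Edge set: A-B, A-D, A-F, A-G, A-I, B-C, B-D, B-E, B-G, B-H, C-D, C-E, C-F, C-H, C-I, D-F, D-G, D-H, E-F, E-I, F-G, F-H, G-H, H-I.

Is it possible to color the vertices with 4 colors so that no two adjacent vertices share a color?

The chromatic number is 4. B, D, G, H are mutually adjacent (a clique of size 4), so at least 4 colors are needed.
4 colors suffice: A=1, B=4, C=3, D=2, E=1, F=4, G=3, H=1, I=2.
That is already a proper 4-coloring.

Yes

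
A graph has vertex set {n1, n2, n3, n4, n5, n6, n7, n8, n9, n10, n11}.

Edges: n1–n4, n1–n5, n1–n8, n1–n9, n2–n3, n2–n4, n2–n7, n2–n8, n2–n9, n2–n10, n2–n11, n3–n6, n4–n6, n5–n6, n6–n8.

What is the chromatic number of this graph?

n2 and n9 are adjacent, so at least 2 colors are needed.
A valid assignment using 2 colors: n1=red, n2=red, n3=blue, n4=blue, n5=blue, n6=red, n7=blue, n8=blue, n9=blue, n10=blue, n11=blue. Each edge has distinct colors on its endpoints.

2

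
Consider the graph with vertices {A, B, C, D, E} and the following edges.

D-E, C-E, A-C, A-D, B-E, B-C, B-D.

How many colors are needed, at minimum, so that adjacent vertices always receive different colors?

B, D, E form a triangle, so at least 3 colors are needed.
3 colors suffice: color 1 → {A, E}; color 2 → {C, D}; color 3 → {B}. Each edge has distinct colors on its endpoints.

3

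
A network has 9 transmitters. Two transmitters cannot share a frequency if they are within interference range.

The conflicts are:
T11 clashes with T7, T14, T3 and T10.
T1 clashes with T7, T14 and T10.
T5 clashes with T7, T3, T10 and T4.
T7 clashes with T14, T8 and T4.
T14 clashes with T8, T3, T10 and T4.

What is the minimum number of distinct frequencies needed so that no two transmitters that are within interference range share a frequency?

3

T7, T14, T4 pairwise conflict, so at least 3 frequencies are needed.
3 frequencies suffice: frequency 1 → {T5, T14}; frequency 2 → {T7, T3, T10}; frequency 3 → {T11, T1, T8, T4}. No two conflicting transmitters share a frequency.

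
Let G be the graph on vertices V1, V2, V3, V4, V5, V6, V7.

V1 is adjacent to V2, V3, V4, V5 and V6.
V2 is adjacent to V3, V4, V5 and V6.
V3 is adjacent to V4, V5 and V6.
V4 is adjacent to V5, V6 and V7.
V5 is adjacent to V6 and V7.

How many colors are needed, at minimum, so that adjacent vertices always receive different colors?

V1, V2, V3, V4, V5, V6 are pairwise adjacent (a clique of size 6), so at least 6 colors are needed.
6 colors suffice: color 1 → {V5}; color 2 → {V4}; color 3 → {V3, V7}; color 4 → {V6}; color 5 → {V1}; color 6 → {V2}. Every edge joins two different colors.

6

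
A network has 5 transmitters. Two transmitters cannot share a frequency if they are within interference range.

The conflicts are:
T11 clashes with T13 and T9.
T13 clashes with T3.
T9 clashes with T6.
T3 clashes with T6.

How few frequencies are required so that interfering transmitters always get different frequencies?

The cycle T11-T9-T6-T3-T13-T11 has odd length 5, so it cannot be 2-colored; at least 3 frequencies are needed.
3 frequencies suffice: T11=2, T13=1, T9=3, T3=2, T6=1. Every pair that conflicts lands in different frequencies.

3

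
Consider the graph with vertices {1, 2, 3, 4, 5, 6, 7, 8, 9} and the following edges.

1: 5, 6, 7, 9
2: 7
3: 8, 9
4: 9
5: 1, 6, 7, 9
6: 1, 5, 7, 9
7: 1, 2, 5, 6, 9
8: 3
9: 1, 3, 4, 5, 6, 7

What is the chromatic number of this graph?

5

1, 5, 6, 7, 9 are pairwise adjacent (a clique of size 5), so at least 5 colors are needed.
5 colors suffice: color a → {2, 8, 9}; color b → {3, 4, 7}; color c → {1}; color d → {5}; color e → {6}. Each edge has distinct colors on its endpoints.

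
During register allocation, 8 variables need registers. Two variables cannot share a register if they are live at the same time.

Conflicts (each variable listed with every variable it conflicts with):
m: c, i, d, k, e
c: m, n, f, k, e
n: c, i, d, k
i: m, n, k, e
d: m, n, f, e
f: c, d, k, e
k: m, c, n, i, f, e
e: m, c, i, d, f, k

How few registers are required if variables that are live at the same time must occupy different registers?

4

c, f, k, e all conflict with each other, so at least 4 registers are needed.
4 registers suffice: register 1 → {d, k}; register 2 → {n, e}; register 3 → {m, f}; register 4 → {c, i}. Each listed conflict is separated.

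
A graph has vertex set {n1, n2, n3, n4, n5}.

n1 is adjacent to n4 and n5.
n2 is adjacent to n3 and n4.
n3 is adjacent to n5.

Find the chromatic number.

The cycle n2-n4-n1-n5-n3-n2 has odd length 5, so it cannot be 2-colored; at least 3 colors are needed.
A valid assignment using 3 colors: n1=R, n2=R, n3=B, n4=B, n5=G. Every edge joins two different colors.

3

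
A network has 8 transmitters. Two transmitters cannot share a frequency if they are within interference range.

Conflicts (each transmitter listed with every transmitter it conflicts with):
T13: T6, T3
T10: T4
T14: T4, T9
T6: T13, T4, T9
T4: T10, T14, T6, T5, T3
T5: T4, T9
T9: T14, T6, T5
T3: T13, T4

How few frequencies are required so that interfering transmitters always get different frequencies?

2

T10 and T4 conflict, so at least 2 frequencies are needed.
2 frequencies suffice: frequency 1 → {T13, T4, T9}; frequency 2 → {T10, T14, T6, T5, T3}. Each listed conflict is separated.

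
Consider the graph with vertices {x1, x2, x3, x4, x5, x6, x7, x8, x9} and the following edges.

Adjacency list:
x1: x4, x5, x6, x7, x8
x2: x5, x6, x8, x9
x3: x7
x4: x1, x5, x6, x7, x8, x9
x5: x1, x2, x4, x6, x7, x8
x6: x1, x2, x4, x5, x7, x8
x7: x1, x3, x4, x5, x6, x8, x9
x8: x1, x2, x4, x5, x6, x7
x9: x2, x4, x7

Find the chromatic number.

6

x1, x4, x5, x6, x7, x8 form a clique, so at least 6 colors are needed.
A valid assignment using 6 colors: x1=6, x2=1, x3=2, x4=2, x5=5, x6=3, x7=1, x8=4, x9=3. Every edge joins two different colors.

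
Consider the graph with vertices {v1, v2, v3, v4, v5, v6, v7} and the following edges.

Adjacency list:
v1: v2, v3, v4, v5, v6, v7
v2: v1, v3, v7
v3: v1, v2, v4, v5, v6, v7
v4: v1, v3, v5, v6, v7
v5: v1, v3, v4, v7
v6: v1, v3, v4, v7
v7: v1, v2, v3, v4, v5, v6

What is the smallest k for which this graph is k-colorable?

5

v1, v3, v4, v6, v7 form a clique, so at least 5 colors are needed.
One proper 5-coloring: v1=3, v2=4, v3=1, v4=4, v5=5, v6=5, v7=2. Each edge has distinct colors on its endpoints.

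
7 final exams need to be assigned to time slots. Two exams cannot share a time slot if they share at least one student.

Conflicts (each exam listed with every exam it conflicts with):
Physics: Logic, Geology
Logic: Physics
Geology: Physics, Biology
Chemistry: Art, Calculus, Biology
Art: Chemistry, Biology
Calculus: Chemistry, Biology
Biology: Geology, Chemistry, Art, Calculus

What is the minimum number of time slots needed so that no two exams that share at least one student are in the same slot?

Chemistry, Calculus, Biology all conflict with each other, so at least 3 time slots are needed.
3 time slots suffice: Physics=1, Logic=2, Geology=2, Chemistry=2, Art=3, Calculus=3, Biology=1. No two conflicting exams share a time slot.

3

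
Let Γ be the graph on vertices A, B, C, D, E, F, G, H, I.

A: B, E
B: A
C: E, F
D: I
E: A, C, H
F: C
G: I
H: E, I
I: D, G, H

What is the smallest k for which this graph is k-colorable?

E and H are adjacent, so at least 2 colors are needed.
A valid assignment using 2 colors: A=2, B=1, C=2, D=2, E=1, F=1, G=2, H=2, I=1. No two adjacent vertices share a color.

2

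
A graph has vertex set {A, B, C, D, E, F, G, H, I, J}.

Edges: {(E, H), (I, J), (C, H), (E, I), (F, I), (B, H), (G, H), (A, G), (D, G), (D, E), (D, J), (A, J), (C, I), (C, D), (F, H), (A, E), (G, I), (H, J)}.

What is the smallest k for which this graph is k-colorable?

A and G are adjacent, so at least 2 colors are needed.
One proper 2-coloring: A=red, B=blue, C=blue, D=red, E=blue, F=blue, G=blue, H=red, I=red, J=blue. No two adjacent vertices share a color.

2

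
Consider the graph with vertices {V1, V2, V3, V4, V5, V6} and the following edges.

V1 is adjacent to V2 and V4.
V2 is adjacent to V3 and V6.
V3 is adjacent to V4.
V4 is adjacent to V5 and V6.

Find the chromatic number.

V1 and V2 are adjacent, so at least 2 colors are needed.
2 colors suffice: color R → {V2, V4}; color B → {V1, V3, V5, V6}. Each edge has distinct colors on its endpoints.

2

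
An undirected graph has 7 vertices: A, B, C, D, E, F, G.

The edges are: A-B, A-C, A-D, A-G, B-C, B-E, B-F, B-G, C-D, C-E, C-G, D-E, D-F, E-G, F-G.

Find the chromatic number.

4

A, B, C, G are mutually adjacent (a clique of size 4), so at least 4 colors are needed.
One proper 4-coloring: A=4, B=2, C=3, D=1, E=4, F=3, G=1. Every edge joins two different colors.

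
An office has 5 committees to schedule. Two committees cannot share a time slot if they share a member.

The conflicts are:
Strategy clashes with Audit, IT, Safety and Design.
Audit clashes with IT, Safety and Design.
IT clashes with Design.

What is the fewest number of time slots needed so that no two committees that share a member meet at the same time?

4

Strategy, Audit, IT, Design pairwise conflict, so at least 4 time slots are needed.
A valid assignment using 4 time slots: Strategy=2, Audit=1, IT=3, Safety=3, Design=4. No two conflicting committees share a time slot.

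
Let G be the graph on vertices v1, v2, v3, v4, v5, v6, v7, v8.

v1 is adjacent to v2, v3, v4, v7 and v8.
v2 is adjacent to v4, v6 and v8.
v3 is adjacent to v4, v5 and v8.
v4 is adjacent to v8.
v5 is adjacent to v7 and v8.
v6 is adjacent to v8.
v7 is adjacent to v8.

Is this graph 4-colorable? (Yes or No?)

Yes

The chromatic number is 4. v1, v2, v4, v8 form a clique, so at least 4 colors are needed.
A valid assignment using 4 colors: v1=B, v2=G, v3=G, v4=Y, v5=B, v6=B, v7=G, v8=R.
That is already a proper 4-coloring.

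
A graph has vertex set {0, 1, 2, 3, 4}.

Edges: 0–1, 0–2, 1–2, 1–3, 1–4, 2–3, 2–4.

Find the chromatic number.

1, 2, 3 are mutually adjacent, so at least 3 colors are needed.
3 colors suffice: color red → {1}; color blue → {2}; color green → {0, 3, 4}. Every edge joins two different colors.

3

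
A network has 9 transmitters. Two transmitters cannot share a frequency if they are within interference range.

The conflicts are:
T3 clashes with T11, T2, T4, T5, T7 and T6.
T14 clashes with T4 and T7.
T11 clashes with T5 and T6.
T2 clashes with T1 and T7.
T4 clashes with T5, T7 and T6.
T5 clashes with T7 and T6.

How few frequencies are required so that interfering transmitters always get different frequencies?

T3, T4, T5, T7 are mutually in conflict, so at least 4 frequencies are needed.
Using 4 frequencies: T3=1, T14=1, T11=3, T2=3, T4=3, T1=1, T5=4, T7=2, T6=2. Every pair that conflicts lands in different frequencies.

4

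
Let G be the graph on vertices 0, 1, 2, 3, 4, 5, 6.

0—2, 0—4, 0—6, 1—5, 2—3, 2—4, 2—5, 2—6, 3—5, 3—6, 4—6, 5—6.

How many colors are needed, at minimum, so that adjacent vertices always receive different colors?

0, 2, 4, 6 form a clique, so at least 4 colors are needed.
4 colors suffice: color red → {1, 6}; color blue → {2}; color green → {0, 5}; color yellow → {3, 4}. Each edge has distinct colors on its endpoints.

4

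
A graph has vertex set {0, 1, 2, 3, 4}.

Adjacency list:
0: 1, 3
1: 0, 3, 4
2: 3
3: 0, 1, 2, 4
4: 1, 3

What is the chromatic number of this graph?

3

0, 1, 3 are pairwise adjacent, so at least 3 colors are needed.
3 colors suffice: color a → {3}; color b → {1, 2}; color c → {0, 4}. Each edge has distinct colors on its endpoints.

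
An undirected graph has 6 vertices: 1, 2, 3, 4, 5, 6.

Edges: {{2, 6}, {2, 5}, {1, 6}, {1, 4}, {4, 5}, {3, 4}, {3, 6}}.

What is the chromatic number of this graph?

The cycle 1-4-5-2-6-1 has odd length 5, so it cannot be 2-colored; at least 3 colors are needed.
3 colors suffice: 1=blue, 2=green, 3=blue, 4=red, 5=blue, 6=red. No two adjacent vertices share a color.

3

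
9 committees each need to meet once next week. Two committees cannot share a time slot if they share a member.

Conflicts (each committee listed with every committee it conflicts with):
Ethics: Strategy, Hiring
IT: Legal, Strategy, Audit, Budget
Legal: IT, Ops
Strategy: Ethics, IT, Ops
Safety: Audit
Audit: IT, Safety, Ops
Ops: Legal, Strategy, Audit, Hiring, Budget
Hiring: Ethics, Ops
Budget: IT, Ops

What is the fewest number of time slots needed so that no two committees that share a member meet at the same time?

Audit and Ops conflict, so at least 2 time slots are needed.
2 time slots suffice: time slot 1 → {Ethics, IT, Safety, Ops}; time slot 2 → {Legal, Strategy, Audit, Hiring, Budget}. No two conflicting committees share a time slot.

2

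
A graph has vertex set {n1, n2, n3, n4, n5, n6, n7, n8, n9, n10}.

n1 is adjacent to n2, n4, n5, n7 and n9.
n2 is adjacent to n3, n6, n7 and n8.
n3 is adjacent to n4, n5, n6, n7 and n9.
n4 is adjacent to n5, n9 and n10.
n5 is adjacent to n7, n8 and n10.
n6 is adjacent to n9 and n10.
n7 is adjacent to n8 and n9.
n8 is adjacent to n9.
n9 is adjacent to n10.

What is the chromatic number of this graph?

3

n5, n7, n8 are pairwise adjacent, so at least 3 colors are needed.
3 colors suffice: color 1 → {n2, n5, n9}; color 2 → {n1, n3, n8, n10}; color 3 → {n4, n6, n7}. No two adjacent vertices share a color.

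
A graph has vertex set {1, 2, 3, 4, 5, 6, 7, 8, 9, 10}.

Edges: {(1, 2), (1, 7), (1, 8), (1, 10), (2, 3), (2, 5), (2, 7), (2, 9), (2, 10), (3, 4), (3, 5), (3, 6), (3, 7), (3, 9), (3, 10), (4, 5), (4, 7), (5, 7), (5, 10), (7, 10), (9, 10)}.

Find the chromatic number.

2, 3, 5, 7, 10 are pairwise adjacent (a clique of size 5), so at least 5 colors are needed.
A valid assignment using 5 colors: 1=red, 2=yellow, 3=red, 4=blue, 5=purple, 6=blue, 7=green, 8=blue, 9=green, 10=blue. Every edge joins two different colors.

5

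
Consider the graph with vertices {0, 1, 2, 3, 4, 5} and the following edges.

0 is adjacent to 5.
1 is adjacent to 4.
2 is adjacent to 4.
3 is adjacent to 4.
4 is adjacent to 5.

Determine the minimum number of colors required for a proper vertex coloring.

2 and 4 are adjacent, so at least 2 colors are needed.
One proper 2-coloring: 0=red, 1=blue, 2=blue, 3=blue, 4=red, 5=blue. Every edge joins two different colors.

2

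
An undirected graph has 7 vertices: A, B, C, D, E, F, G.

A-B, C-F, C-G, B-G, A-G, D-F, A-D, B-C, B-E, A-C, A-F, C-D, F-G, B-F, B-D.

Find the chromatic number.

A, B, C, D, F are mutually adjacent (a clique of size 5), so at least 5 colors are needed.
5 colors suffice: color red → {B}; color blue → {C, E}; color green → {F}; color yellow → {A}; color purple → {D, G}. Every edge joins two different colors.

5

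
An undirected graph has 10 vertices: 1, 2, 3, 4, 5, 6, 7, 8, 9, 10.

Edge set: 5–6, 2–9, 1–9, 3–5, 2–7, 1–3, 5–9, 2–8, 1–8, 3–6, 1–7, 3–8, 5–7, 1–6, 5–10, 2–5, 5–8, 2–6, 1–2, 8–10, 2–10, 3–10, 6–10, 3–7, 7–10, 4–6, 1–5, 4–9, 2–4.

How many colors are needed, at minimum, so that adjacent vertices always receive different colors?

1, 2, 5, 9 form a clique, so at least 4 colors are needed.
A valid assignment using 4 colors: 1=c, 2=b, 3=b, 4=a, 5=a, 6=d, 7=d, 8=d, 9=d, 10=c. Each edge has distinct colors on its endpoints.

4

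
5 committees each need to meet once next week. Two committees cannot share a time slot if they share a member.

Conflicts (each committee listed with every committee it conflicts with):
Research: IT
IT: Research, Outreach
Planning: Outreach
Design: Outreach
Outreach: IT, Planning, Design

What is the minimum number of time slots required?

Planning and Outreach conflict, so at least 2 time slots are needed.
2 time slots suffice: time slot 1 → {Research, Outreach}; time slot 2 → {IT, Planning, Design}. No two conflicting committees share a time slot.

2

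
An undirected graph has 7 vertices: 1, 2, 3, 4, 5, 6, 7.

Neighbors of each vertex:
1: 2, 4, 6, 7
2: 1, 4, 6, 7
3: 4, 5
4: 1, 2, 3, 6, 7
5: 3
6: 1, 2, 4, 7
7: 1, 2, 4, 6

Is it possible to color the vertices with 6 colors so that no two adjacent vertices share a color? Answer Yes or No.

The chromatic number is 5. 1, 2, 4, 6, 7 are mutually adjacent (a clique of size 5), so at least 5 colors are needed.
5 colors suffice: color red → {4, 5}; color blue → {3, 6}; color green → {1}; color yellow → {2}; color purple → {7}.
Since 6 ≥ 5, a proper 6-coloring certainly exists.

Yes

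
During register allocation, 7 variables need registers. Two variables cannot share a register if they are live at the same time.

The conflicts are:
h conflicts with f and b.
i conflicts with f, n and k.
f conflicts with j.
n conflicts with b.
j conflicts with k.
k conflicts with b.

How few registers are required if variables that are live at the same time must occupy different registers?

3

The cycle f-i-n-b-h-f has odd length 5, so it cannot be 2-colored; at least 3 registers are needed.
3 registers suffice: h=3, i=2, f=1, n=1, j=2, k=1, b=2. Each listed conflict is separated.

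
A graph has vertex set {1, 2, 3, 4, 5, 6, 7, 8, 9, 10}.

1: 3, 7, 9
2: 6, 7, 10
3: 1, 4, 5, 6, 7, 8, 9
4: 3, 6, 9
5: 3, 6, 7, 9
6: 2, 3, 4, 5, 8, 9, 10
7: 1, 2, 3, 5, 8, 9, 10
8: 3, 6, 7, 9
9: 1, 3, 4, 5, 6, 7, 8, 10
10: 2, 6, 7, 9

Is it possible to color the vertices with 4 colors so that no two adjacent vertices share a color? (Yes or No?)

The chromatic number is 4. 3, 7, 8, 9 are mutually adjacent (a clique of size 4), so at least 4 colors are needed.
4 colors suffice: color red → {2, 9}; color blue → {6, 7}; color green → {3, 10}; color yellow → {1, 4, 5, 8}.
That is already a proper 4-coloring.

Yes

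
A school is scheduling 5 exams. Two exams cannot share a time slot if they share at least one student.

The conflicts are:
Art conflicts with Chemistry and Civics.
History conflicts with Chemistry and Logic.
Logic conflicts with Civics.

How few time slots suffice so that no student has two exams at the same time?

3

The cycle Art-Civics-Logic-History-Chemistry-Art has odd length 5, so it cannot be 2-colored; at least 3 time slots are needed.
A valid assignment using 3 time slots: Art=3, History=2, Chemistry=1, Logic=1, Civics=2. Each listed conflict is separated.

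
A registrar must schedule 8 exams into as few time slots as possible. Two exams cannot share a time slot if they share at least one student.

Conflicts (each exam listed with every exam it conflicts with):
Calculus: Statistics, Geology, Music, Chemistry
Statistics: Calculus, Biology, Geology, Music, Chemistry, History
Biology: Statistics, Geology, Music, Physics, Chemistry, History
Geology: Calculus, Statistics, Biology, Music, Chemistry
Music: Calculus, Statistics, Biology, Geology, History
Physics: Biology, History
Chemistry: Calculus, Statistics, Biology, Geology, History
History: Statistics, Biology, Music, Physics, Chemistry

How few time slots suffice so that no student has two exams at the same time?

Statistics, Biology, Geology, Music all conflict with each other, so at least 4 time slots are needed.
4 time slots suffice: time slot 1 → {Statistics, Physics}; time slot 2 → {Calculus, Biology}; time slot 3 → {Music, Chemistry}; time slot 4 → {Geology, History}. No two conflicting exams share a time slot.

4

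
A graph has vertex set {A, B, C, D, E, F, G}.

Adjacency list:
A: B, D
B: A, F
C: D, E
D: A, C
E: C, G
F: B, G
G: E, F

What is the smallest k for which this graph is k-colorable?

The cycle C-E-G-F-B-A-D-C has odd length 7, so it cannot be 2-colored; at least 3 colors are needed.
One proper 3-coloring: A=green, B=blue, C=blue, D=red, E=red, F=red, G=blue. Every edge joins two different colors.

3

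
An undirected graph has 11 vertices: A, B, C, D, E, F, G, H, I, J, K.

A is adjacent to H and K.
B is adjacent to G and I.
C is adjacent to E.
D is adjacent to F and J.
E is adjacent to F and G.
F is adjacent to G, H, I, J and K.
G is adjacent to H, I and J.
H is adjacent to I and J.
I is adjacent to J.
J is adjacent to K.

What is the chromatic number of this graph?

F, G, H, I, J are mutually adjacent (a clique of size 5), so at least 5 colors are needed.
A valid assignment using 5 colors: A=1, B=1, C=1, D=3, E=2, F=1, G=3, H=4, I=5, J=2, K=3. Every edge joins two different colors.

5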